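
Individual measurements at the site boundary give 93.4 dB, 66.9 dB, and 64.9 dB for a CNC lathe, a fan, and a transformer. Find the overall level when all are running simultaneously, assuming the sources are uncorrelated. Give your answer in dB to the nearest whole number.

93 dB

Incoherent sources combine by intensity addition: L_total = 10·log₁₀(Σ 10^(L_i/10)).
Σ 10^(L/10) = 10^(93.4/10) + 10^(66.9/10) + 10^(64.9/10) = 2.196e+09.
L_total = 10·log₁₀(2.196e+09) = 93.42 dB.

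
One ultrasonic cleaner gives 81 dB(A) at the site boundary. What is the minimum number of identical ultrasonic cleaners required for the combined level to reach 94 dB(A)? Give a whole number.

N identical sources give L₁ + 10·log₁₀ N, so require 10·log₁₀ N ≥ 94 − 81 = 13.0 dB.
N ≥ 10^(13.0/10) = 19.953, so N = 20.

20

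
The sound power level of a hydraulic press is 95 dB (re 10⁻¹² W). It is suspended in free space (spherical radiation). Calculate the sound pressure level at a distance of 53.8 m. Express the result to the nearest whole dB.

Free-field spherical radiation: L_p = L_w − 10·log₁₀(4π·r²), r = 53.8 m.
4π·r² = 3.637e+04 m², 10·log₁₀ of that is 45.608 dB.
L_p = 95 − 45.608 = 49.39 dB.

49 dB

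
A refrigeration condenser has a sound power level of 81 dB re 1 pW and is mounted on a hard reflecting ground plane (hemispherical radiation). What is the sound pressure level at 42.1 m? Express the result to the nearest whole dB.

Free-field hemispherical radiation: L_p = L_w − 10·log₁₀(2π·r²), r = 42.1 m.
2π·r² = 1.114e+04 m², 10·log₁₀ of that is 40.467 dB.
L_p = 81 − 40.467 = 40.53 dB.

41 dB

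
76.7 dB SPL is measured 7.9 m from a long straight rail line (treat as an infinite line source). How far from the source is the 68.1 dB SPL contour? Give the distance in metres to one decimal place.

Line-source spreading drops the level by 10·log₁₀(r₂/r₁); inverting, r₂/r₁ = 10^(ΔL/10).
r₂ = 7.9·10^((76.7−68.1)/10) = 7.9·10^(8.6/10) = 57.23 m.

57.2 m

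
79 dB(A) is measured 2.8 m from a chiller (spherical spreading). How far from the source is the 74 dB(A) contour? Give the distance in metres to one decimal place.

Point-source spreading drops the level by 20·log₁₀(r₂/r₁); inverting, r₂/r₁ = 10^(ΔL/20).
r₂ = 2.8·10^((79−74)/20) = 2.8·10^(5.0/20) = 4.98 m.

5.0 m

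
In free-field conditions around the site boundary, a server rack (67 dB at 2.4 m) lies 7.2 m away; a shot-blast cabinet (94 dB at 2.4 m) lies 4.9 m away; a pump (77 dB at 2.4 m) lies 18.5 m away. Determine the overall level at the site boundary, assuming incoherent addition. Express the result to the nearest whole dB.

88 dB

Apply inverse-square spreading to bring every level to the receiver, then sum 10^(L/10).
server rack: 67 − 20·log₁₀(7.2/2.4) = 67 − 9.54 = 57.46 dB.
shot-blast cabinet: 94 − 20·log₁₀(4.9/2.4) = 94 − 6.20 = 87.80 dB.
pump: 77 − 20·log₁₀(18.5/2.4) = 77 − 17.74 = 59.26 dB.
Σ 10^(L/10) = 6.040e+08 → L_total = 10·log₁₀(6.040e+08) = 87.81 dB.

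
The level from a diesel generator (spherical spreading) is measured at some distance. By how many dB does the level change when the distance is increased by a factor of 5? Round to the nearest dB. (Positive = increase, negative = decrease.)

A point source loses 6 dB per doubling of distance; generally ΔL = −20·log₁₀(r₂/r₁).
ΔL = −20·log₁₀(5) = -13.98 dB.

-14 dB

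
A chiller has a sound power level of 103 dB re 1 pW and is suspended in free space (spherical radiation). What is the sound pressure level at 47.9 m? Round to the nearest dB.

L_p = L_w − 10·log₁₀(4π·r²) with r = 47.9 m.
4π·r² = 2.883e+04 m², 10·log₁₀ of that is 44.599 dB.
L_p = 103 − 44.599 = 58.40 dB.

58 dB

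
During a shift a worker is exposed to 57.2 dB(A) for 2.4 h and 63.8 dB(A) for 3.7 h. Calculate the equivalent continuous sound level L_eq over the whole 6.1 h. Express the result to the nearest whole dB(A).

62 dB(A)

The energy average is taken in the linear domain: L_eq = 10·log₁₀[(Σ tᵢ·10^(Lᵢ/10))/T], T = 6.1 h.
Σ tᵢ·10^(Lᵢ/10) = 2.4·10^(57.2/10) + 3.7·10^(63.8/10) = 1.014e+07.
L_eq = 10·log₁₀(1.014e+07/6.1) = 62.21 dB(A).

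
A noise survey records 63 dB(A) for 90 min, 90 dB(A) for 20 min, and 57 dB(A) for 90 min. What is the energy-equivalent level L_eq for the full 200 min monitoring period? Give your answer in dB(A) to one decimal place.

80.0 dB(A)

The energy average is taken in the linear domain: L_eq = 10·log₁₀[(Σ tᵢ·10^(Lᵢ/10))/T], T = 200 min.
Σ tᵢ·10^(Lᵢ/10) = 90·10^(63/10) + 20·10^(90/10) + 90·10^(57/10) = 2.022e+10.
L_eq = 10·log₁₀(2.022e+10/200) = 80.05 dB(A).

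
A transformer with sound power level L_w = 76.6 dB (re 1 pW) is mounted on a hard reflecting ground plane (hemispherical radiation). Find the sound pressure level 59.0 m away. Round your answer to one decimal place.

33.2 dB

Free-field hemispherical radiation: L_p = L_w − 10·log₁₀(2π·r²), r = 59.0 m.
2π·r² = 2.187e+04 m², 10·log₁₀ of that is 43.399 dB.
L_p = 76.6 − 43.399 = 33.20 dB.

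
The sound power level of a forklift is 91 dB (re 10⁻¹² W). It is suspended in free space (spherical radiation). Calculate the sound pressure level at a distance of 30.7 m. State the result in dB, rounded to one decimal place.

50.3 dB

The power spreads over a sphere of area 4π·r², so L_p = L_w − 10·log₁₀(4π·r²).
4π·r² = 1.184e+04 m², 10·log₁₀ of that is 40.735 dB.
L_p = 91 − 40.735 = 50.27 dB.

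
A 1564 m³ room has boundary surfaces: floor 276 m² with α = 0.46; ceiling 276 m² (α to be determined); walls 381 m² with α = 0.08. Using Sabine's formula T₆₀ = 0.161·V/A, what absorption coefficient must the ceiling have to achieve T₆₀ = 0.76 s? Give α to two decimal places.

0.63

Required total absorption A = 0.161·1564/0.76 = 331.32 m².
Absorption from the other surfaces = 276·0.46 + 381·0.08 = 157.44 m², so the ceiling must supply 173.88 m² over 276 m².
α = 173.88/276 = 0.630.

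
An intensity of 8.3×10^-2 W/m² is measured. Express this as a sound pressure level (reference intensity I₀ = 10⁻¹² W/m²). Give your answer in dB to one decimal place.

I/I₀ = 8.3×10^-2/10⁻¹² = 8.3×10^10, and L = 10·log₁₀(I/I₀).
L = 10·(0.9191 + 10) = 109.19 dB.

109.2 dB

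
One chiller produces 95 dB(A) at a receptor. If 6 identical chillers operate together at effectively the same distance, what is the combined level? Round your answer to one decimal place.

102.8 dB(A)

With 6 equal, uncorrelated contributions the intensity is 6× that of one unit, giving a rise of 10·log₁₀ 6.
L_total = 95 + 10·log₁₀(6) = 95 + 7.782 = 102.78 dB(A).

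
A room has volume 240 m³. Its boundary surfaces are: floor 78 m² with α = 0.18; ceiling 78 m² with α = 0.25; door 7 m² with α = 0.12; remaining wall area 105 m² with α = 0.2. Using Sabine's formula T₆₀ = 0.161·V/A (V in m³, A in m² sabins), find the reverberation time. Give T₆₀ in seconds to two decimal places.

A = Σ Sᵢαᵢ = 78·0.18 + 78·0.25 + 7·0.12 + 105·0.2 = 55.38 m².
T₆₀ = 0.161 × 240 / 55.38 = 0.698 s.

0.70 s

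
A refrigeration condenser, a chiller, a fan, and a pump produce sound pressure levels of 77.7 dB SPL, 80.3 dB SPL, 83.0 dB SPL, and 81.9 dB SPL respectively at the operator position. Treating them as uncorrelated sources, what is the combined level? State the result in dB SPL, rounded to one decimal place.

87.2 dB SPL

Incoherent sources combine by intensity addition: L_total = 10·log₁₀(Σ 10^(L_i/10)).
Σ 10^(L/10) = 10^(77.7/10) + 10^(80.3/10) + 10^(83.0/10) + 10^(81.9/10) = 5.204e+08.
L_total = 10·log₁₀(5.204e+08) = 87.16 dB SPL.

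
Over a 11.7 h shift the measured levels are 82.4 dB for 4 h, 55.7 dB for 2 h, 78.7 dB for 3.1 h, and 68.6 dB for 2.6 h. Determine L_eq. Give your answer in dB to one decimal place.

79.1 dB

Weight each interval's intensity by its duration and average over T = 11.7 h:
Σ tᵢ·10^(Lᵢ/10) = 4·10^(82.4/10) + 2·10^(55.7/10) + 3.1·10^(78.7/10) + 2.6·10^(68.6/10) = 9.445e+08.
L_eq = 10·log₁₀(9.445e+08/11.7) = 79.07 dB.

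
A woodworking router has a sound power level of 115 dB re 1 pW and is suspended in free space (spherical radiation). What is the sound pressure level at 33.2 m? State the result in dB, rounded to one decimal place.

73.6 dB

L_p = L_w − 10·log₁₀(4π·r²) with r = 33.2 m.
4π·r² = 1.385e+04 m², 10·log₁₀ of that is 41.415 dB.
L_p = 115 − 41.415 = 73.59 dB.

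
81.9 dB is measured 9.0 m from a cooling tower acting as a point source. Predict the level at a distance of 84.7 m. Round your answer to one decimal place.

62.4 dB

Spherical spreading from a point source gives a 20·log₁₀(r₂/r₁) drop.
L₂ = 81.9 − 20·log₁₀(84.7/9.0) = 81.9 − 19.473 = 62.43 dB.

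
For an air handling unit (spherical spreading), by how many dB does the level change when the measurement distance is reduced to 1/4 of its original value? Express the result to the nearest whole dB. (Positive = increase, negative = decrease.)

+12 dB

With spherical spreading the level changes by −20·log₁₀(r₂/r₁).
ΔL = −20·log₁₀(0.25) = +12.04 dB.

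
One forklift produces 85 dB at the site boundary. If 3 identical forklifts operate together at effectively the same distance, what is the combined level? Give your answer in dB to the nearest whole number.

90 dB

With 3 equal, uncorrelated contributions the intensity is 3× that of one unit, giving a rise of 10·log₁₀ 3.
L_total = 85 + 10·log₁₀(3) = 85 + 4.771 = 89.77 dB.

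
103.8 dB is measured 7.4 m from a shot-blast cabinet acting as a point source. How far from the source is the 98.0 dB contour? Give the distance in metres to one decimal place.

14.4 m

The 5.8 dB drop corresponds to a distance ratio of 10^(5.8/20) for a point source.
r₂ = 7.4·10^((103.8−98.0)/20) = 7.4·10^(5.8/20) = 14.43 m.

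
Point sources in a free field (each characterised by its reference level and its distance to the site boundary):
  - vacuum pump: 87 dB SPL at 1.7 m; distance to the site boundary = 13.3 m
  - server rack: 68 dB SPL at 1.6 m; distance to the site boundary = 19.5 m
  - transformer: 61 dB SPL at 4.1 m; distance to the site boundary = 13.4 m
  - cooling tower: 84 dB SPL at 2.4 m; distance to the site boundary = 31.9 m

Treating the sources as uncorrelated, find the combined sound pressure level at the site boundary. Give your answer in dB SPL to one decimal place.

69.9 dB SPL

Apply inverse-square spreading to bring every level to the receiver, then sum 10^(L/10).
vacuum pump: 87 − 20·log₁₀(13.3/1.7) = 87 − 17.87 = 69.13 dB SPL.
server rack: 68 − 20·log₁₀(19.5/1.6) = 68 − 21.72 = 46.28 dB SPL.
transformer: 61 − 20·log₁₀(13.4/4.1) = 61 − 10.29 = 50.71 dB SPL.
cooling tower: 84 − 20·log₁₀(31.9/2.4) = 84 − 22.47 = 61.53 dB SPL.
Σ 10^(L/10) = 9.770e+06 → L_total = 10·log₁₀(9.770e+06) = 69.90 dB SPL.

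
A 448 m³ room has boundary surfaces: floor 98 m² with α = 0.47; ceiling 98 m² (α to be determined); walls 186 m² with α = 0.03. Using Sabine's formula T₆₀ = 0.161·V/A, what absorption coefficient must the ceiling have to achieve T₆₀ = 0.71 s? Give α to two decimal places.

From T₆₀ = 0.161·V/A, the target T₆₀ = 0.71 s needs A = 0.161·448/0.71 = 101.59 m².
Absorption from the other surfaces = 98·0.47 + 186·0.03 = 51.64 m², so the ceiling must supply 49.95 m² over 98 m².
α = 49.95/98 = 0.510.

0.51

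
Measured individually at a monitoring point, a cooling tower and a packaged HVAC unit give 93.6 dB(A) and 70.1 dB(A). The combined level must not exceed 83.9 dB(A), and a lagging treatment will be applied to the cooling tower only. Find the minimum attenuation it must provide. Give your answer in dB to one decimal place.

Everything except the cooling tower sums to 10^(70.1/10) = 1.023e+07 in linear terms, 70.10 dB(A).
To meet 83.9 dB(A) overall, the treated cooling tower may contribute at most 10^(83.9/10) − 1.023e+07 = 2.352e+08, i.e. 83.72 dB(A).
So the cooling tower must be reduced from 93.6 to 83.72 dB(A): IL = 9.88 dB.

9.9 dB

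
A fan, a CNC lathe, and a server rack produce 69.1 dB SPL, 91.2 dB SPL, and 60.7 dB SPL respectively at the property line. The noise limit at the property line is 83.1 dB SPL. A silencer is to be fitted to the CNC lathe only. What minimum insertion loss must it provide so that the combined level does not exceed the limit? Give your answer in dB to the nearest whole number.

The untreated sources together contribute 10^(69.1/10) + 10^(60.7/10) = 9.303e+06, i.e. 69.69 dB SPL.
To meet 83.1 dB SPL overall, the treated CNC lathe may contribute at most 10^(83.1/10) − 9.303e+06 = 1.949e+08, i.e. 82.90 dB SPL.
Required insertion loss = 91.2 − 82.90 = 8.30 dB.

8 dB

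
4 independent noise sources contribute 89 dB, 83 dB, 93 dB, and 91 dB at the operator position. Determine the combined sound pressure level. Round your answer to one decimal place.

96.3 dB

Incoherent sources combine by intensity addition: L_total = 10·log₁₀(Σ 10^(L_i/10)).
Σ 10^(L/10) = 10^(89/10) + 10^(83/10) + 10^(93/10) + 10^(91/10) = 4.248e+09.
L_total = 10·log₁₀(4.248e+09) = 96.28 dB.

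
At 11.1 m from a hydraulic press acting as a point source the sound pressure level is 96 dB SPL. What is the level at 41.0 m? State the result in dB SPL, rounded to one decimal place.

84.7 dB SPL

For a point source, L₂ = L₁ − 20·log₁₀(r₂/r₁).
L₂ = 96 − 20·log₁₀(41.0/11.1) = 96 − 11.349 = 84.65 dB SPL.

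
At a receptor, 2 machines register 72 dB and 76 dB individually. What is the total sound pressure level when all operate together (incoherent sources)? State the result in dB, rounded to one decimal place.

77.5 dB

Incoherent sources combine by intensity addition: L_total = 10·log₁₀(Σ 10^(L_i/10)).
Σ 10^(L/10) = 10^(72/10) + 10^(76/10) = 5.566e+07.
L_total = 10·log₁₀(5.566e+07) = 77.46 dB.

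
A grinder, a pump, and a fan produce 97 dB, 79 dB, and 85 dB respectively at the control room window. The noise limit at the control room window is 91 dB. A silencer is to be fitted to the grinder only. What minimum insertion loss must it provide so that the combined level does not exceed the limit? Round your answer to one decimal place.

7.6 dB

Everything except the grinder sums to 10^(79/10) + 10^(85/10) = 3.957e+08 in linear terms, 85.97 dB.
The limit corresponds to 10^(91/10) = 1.259e+09; subtracting the fixed part leaves 8.633e+08 for the grinder, i.e. 89.36 dB.
So the grinder must be reduced from 97 to 89.36 dB: IL = 7.64 dB.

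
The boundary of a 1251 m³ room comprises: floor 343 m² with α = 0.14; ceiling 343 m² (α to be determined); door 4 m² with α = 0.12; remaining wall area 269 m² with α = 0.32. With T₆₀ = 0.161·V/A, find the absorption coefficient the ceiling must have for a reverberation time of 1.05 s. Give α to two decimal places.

Required total absorption A = 0.161·1251/1.05 = 191.82 m².
Absorption from the other surfaces = 343·0.14 + 4·0.12 + 269·0.32 = 134.58 m², so the ceiling must supply 57.24 m² over 343 m².
α = 57.24/343 = 0.167.

0.17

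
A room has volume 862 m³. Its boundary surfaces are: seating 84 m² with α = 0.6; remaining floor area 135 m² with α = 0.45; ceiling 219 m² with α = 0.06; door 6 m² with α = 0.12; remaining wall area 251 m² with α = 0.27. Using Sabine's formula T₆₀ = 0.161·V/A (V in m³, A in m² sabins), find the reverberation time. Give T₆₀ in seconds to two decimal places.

0.72 s

Total absorption A = 84·0.6 + 135·0.45 + 219·0.06 + 6·0.12 + 251·0.27 = 192.78 m² sabins.
T₆₀ = 0.161·V/A = 0.161·862/192.78 = 0.720 s.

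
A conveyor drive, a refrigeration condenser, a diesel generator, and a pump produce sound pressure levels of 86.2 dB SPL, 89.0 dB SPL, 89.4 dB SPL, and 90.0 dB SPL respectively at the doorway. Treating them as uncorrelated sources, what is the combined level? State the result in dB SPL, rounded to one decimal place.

94.9 dB SPL

For uncorrelated sources the intensities add, so convert each level to linear form, sum, and take 10·log₁₀ of the total.
Σ 10^(L/10) = 10^(86.2/10) + 10^(89.0/10) + 10^(89.4/10) + 10^(90.0/10) = 3.082e+09.
L_total = 10·log₁₀(3.082e+09) = 94.89 dB SPL.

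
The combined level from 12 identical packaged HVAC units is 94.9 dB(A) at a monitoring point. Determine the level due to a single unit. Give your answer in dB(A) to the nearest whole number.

Dividing the total intensity by 12 lowers the level by 10·log₁₀ 12 = 10.792 dB: L₁ = 94.9 − 10.792.

84 dB(A)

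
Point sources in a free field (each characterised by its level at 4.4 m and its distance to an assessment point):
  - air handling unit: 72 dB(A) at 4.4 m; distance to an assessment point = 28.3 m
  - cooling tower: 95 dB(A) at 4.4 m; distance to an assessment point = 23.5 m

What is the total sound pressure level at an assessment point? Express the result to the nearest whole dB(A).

80 dB(A)

First find each source's level at the receiver (point-source: −20·log₁₀(r/r_ref)), then combine on an intensity basis.
air handling unit: 72 − 20·log₁₀(28.3/4.4) = 72 − 16.17 = 55.83 dB(A).
cooling tower: 95 − 20·log₁₀(23.5/4.4) = 95 − 14.55 = 80.45 dB(A).
Σ 10^(L/10) = 1.112e+08 → L_total = 10·log₁₀(1.112e+08) = 80.46 dB(A).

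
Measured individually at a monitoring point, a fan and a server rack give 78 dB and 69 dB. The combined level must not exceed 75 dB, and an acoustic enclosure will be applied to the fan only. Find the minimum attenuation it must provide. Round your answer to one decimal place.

Everything except the fan sums to 10^(69/10) = 7.943e+06 in linear terms, 69.00 dB.
The limit corresponds to 10^(75/10) = 3.162e+07; subtracting the fixed part leaves 2.368e+07 for the fan, i.e. 73.74 dB.
Required insertion loss = 78 − 73.74 = 4.26 dB.

4.3 dB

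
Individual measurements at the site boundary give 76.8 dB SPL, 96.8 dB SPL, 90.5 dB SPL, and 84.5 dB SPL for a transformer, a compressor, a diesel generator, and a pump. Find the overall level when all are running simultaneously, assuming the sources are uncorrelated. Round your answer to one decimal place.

Incoherent sources combine by intensity addition: L_total = 10·log₁₀(Σ 10^(L_i/10)).
Σ 10^(L/10) = 10^(76.8/10) + 10^(96.8/10) + 10^(90.5/10) + 10^(84.5/10) = 6.238e+09.
L_total = 10·log₁₀(6.238e+09) = 97.95 dB SPL.

98.0 dB SPL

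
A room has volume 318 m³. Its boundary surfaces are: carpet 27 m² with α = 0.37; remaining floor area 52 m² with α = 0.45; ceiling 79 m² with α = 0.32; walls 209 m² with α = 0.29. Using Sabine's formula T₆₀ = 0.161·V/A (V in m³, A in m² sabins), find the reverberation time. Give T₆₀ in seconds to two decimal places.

Summing Sᵢαᵢ: 27·0.37 + 52·0.45 + 79·0.32 + 209·0.29 = 119.28 m².
T₆₀ = 0.161 × 318 / 119.28 = 0.429 s.

0.43 s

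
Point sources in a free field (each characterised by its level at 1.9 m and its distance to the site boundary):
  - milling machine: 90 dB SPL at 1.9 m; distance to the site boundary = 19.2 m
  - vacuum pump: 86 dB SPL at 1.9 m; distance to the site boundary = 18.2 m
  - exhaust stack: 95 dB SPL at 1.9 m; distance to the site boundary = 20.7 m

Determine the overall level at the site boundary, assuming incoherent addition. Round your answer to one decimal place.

76.1 dB SPL

Apply inverse-square spreading to bring every level to the receiver, then sum 10^(L/10).
milling machine: 90 − 20·log₁₀(19.2/1.9) = 90 − 20.09 = 69.91 dB SPL.
vacuum pump: 86 − 20·log₁₀(18.2/1.9) = 86 − 19.63 = 66.37 dB SPL.
exhaust stack: 95 − 20·log₁₀(20.7/1.9) = 95 − 20.74 = 74.26 dB SPL.
Σ 10^(L/10) = 4.077e+07 → L_total = 10·log₁₀(4.077e+07) = 76.10 dB SPL.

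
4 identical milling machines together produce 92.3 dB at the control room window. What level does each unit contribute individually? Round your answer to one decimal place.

4 equal contributions raise the level by 10·log₁₀ 4 = 6.021 dB, so each unit alone gives 92.3 − 6.021.

86.3 dB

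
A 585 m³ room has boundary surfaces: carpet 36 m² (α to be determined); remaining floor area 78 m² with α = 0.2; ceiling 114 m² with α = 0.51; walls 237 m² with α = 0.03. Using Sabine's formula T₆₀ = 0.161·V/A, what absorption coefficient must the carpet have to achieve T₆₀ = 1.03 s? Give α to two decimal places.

From T₆₀ = 0.161·V/A, the target T₆₀ = 1.03 s needs A = 0.161·585/1.03 = 91.44 m².
Absorption from the other surfaces = 78·0.2 + 114·0.51 + 237·0.03 = 80.85 m², so the carpet must supply 10.59 m² over 36 m².
α = 10.59/36 = 0.294.

0.29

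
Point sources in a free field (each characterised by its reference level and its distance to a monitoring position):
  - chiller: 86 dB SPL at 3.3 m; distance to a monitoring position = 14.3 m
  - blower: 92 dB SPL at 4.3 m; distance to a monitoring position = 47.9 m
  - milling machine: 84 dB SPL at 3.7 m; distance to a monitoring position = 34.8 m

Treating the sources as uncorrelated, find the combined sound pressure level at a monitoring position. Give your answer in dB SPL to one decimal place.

75.7 dB SPL

Apply inverse-square spreading to bring every level to the receiver, then sum 10^(L/10).
chiller: 86 − 20·log₁₀(14.3/3.3) = 86 − 12.74 = 73.26 dB SPL.
blower: 92 − 20·log₁₀(47.9/4.3) = 92 − 20.94 = 71.06 dB SPL.
milling machine: 84 − 20·log₁₀(34.8/3.7) = 84 − 19.47 = 64.53 dB SPL.
Σ 10^(L/10) = 3.681e+07 → L_total = 10·log₁₀(3.681e+07) = 75.66 dB SPL.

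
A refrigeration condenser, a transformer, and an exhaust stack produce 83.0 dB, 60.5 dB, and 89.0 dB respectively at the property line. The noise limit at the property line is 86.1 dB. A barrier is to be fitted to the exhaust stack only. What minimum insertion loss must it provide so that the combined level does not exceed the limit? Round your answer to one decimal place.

5.8 dB

Fixed contribution from the other sources: Σ 10^(L/10) = 10^(83.0/10) + 10^(60.5/10) = 2.006e+08 (83.02 dB).
To meet 86.1 dB overall, the treated exhaust stack may contribute at most 10^(86.1/10) − 2.006e+08 = 2.067e+08, i.e. 83.15 dB.
Required insertion loss = 89.0 − 83.15 = 5.85 dB.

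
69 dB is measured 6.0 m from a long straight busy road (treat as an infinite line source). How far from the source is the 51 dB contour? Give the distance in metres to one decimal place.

378.6 m

Line-source spreading drops the level by 10·log₁₀(r₂/r₁); inverting, r₂/r₁ = 10^(ΔL/10).
r₂ = 6.0·10^((69−51)/10) = 6.0·10^(18.0/10) = 378.57 m.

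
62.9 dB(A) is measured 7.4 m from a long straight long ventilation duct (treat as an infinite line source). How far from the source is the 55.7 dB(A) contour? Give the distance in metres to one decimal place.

38.8 m

For a line source L₁ − L₂ = 10·log₁₀(r₂/r₁), so r₂ = r₁·10^((L₁−L₂)/10).
r₂ = 7.4·10^((62.9−55.7)/10) = 7.4·10^(7.2/10) = 38.84 m.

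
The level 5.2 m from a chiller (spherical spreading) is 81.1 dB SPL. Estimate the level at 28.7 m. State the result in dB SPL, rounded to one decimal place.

Point-source attenuation: ΔL = 20·log₁₀(r₂/r₁) = 20·log₁₀(28.7/5.2) = 14.838 dB.
L₂ = 81.1 − 20·log₁₀(28.7/5.2) = 81.1 − 14.838 = 66.26 dB SPL.

66.3 dB SPL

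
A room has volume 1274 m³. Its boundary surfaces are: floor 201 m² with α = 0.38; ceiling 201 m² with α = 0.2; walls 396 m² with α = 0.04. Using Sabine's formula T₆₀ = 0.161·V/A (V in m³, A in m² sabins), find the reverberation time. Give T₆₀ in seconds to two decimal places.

Summing Sᵢαᵢ: 201·0.38 + 201·0.2 + 396·0.04 = 132.42 m².
T₆₀ = 0.161 × 1274 / 132.42 = 1.549 s.

1.55 s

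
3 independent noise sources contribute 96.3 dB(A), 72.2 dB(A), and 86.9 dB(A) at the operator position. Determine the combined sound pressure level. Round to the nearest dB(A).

Incoherent sources combine by intensity addition: L_total = 10·log₁₀(Σ 10^(L_i/10)).
Σ 10^(L/10) = 10^(96.3/10) + 10^(72.2/10) + 10^(86.9/10) = 4.772e+09.
L_total = 10·log₁₀(4.772e+09) = 96.79 dB(A).

97 dB(A)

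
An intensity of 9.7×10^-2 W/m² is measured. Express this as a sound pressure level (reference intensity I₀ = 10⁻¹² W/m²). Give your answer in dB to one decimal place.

L = 10·log₁₀(I/I₀) = 10·log₁₀(9.7×10^-2/10⁻¹²) = 10·log₁₀(9.7×10^10).
L = 10·(0.9868 + 10) = 109.87 dB.

109.9 dB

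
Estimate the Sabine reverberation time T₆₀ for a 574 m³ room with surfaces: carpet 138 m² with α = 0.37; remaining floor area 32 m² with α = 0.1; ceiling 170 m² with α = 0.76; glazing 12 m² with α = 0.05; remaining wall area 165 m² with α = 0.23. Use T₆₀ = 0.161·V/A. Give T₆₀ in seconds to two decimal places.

0.42 s

Summing Sᵢαᵢ: 138·0.37 + 32·0.1 + 170·0.76 + 12·0.05 + 165·0.23 = 222.01 m².
T₆₀ = 0.161 × 574 / 222.01 = 0.416 s.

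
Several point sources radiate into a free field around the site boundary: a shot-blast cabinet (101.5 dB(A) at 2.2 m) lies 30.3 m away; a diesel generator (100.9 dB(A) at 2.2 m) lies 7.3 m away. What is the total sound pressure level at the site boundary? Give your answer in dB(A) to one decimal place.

Apply inverse-square spreading to bring every level to the receiver, then sum 10^(L/10).
shot-blast cabinet: 101.5 − 20·log₁₀(30.3/2.2) = 101.5 − 22.78 = 78.72 dB(A).
diesel generator: 100.9 − 20·log₁₀(7.3/2.2) = 100.9 − 10.42 = 90.48 dB(A).
Σ 10^(L/10) = 1.192e+09 → L_total = 10·log₁₀(1.192e+09) = 90.76 dB(A).

90.8 dB(A)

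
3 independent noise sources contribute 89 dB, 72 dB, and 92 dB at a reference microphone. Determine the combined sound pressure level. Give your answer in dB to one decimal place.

Incoherent sources combine by intensity addition: L_total = 10·log₁₀(Σ 10^(L_i/10)).
Σ 10^(L/10) = 10^(89/10) + 10^(72/10) + 10^(92/10) = 2.395e+09.
L_total = 10·log₁₀(2.395e+09) = 93.79 dB.

93.8 dB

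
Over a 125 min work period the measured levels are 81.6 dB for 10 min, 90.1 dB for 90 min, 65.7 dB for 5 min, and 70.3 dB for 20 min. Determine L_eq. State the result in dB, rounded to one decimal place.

88.8 dB

The energy average is taken in the linear domain: L_eq = 10·log₁₀[(Σ tᵢ·10^(Lᵢ/10))/T], T = 125 min.
Σ tᵢ·10^(Lᵢ/10) = 10·10^(81.6/10) + 90·10^(90.1/10) + 5·10^(65.7/10) + 20·10^(70.3/10) = 9.377e+10.
L_eq = 10·log₁₀(9.377e+10/125) = 88.75 dB.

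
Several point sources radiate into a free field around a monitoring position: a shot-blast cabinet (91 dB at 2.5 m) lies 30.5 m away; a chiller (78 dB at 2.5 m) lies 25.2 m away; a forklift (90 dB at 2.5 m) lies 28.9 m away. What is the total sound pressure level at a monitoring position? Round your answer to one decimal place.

Apply inverse-square spreading to bring every level to the receiver, then sum 10^(L/10).
shot-blast cabinet: 91 − 20·log₁₀(30.5/2.5) = 91 − 21.73 = 69.27 dB.
chiller: 78 − 20·log₁₀(25.2/2.5) = 78 − 20.07 = 57.93 dB.
forklift: 90 − 20·log₁₀(28.9/2.5) = 90 − 21.26 = 68.74 dB.
Σ 10^(L/10) = 1.656e+07 → L_total = 10·log₁₀(1.656e+07) = 72.19 dB.

72.2 dB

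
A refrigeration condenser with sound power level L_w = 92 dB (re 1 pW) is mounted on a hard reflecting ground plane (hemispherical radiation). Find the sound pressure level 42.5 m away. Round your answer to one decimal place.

51.5 dB

Free-field hemispherical radiation: L_p = L_w − 10·log₁₀(2π·r²), r = 42.5 m.
2π·r² = 1.135e+04 m², 10·log₁₀ of that is 40.550 dB.
L_p = 92 − 40.550 = 51.45 dB.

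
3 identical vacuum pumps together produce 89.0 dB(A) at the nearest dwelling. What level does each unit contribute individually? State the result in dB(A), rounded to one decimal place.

For N identical incoherent sources L_total = L₁ + 10·log₁₀ N, so L₁ = 89.0 − 10·log₁₀(3) = 89.0 − 4.771.

84.2 dB(A)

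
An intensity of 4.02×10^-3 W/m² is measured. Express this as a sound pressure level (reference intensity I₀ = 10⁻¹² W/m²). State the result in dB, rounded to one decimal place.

96.0 dB

I/I₀ = 4.02×10^-3/10⁻¹² = 4.02×10^9, and L = 10·log₁₀(I/I₀).
L = 10·(0.6042 + 9) = 96.04 dB.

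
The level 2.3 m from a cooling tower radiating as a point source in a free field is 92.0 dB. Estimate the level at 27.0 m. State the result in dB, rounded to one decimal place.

Spherical spreading from a point source gives a 20·log₁₀(r₂/r₁) drop.
L₂ = 92.0 − 20·log₁₀(27.0/2.3) = 92.0 − 21.393 = 70.61 dB.

70.6 dB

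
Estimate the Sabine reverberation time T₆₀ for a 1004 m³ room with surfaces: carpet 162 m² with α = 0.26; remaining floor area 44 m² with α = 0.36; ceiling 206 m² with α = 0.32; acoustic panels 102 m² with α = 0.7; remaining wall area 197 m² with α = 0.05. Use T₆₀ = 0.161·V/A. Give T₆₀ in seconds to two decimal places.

Summing Sᵢαᵢ: 162·0.26 + 44·0.36 + 206·0.32 + 102·0.7 + 197·0.05 = 205.13 m².
T₆₀ = 0.161·V/A = 0.161·1004/205.13 = 0.788 s.

0.79 s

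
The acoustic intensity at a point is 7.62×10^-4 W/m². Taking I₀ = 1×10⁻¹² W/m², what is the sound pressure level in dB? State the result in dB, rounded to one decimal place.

88.8 dB

Dividing by I₀ shifts the exponent by 12: I/I₀ = 7.62×10^8.
L = 10·(0.8820 + 8) = 88.82 dB.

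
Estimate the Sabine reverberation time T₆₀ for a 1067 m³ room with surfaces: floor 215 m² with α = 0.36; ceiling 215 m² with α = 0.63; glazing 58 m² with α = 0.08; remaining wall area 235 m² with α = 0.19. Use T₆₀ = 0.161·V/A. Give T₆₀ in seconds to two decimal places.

0.66 s

Summing Sᵢαᵢ: 215·0.36 + 215·0.63 + 58·0.08 + 235·0.19 = 262.14 m².
T₆₀ = 0.161·V/A = 0.161·1067/262.14 = 0.655 s.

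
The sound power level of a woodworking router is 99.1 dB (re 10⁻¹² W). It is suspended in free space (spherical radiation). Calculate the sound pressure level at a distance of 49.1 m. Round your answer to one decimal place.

The power spreads over a sphere of area 4π·r², so L_p = L_w − 10·log₁₀(4π·r²).
4π·r² = 3.03e+04 m², 10·log₁₀ of that is 44.814 dB.
L_p = 99.1 − 44.814 = 54.29 dB.

54.3 dB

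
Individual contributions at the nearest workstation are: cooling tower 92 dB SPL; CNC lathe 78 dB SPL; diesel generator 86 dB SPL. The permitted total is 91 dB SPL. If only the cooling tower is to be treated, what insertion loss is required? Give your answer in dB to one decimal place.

3.0 dB

The untreated sources together contribute 10^(78/10) + 10^(86/10) = 4.612e+08, i.e. 86.64 dB SPL.
To meet 91 dB SPL overall, the treated cooling tower may contribute at most 10^(91/10) − 4.612e+08 = 7.977e+08, i.e. 89.02 dB SPL.
So the cooling tower must be reduced from 92 to 89.02 dB SPL: IL = 2.98 dB.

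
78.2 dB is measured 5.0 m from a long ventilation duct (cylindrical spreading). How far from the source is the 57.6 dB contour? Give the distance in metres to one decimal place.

Line-source spreading drops the level by 10·log₁₀(r₂/r₁); inverting, r₂/r₁ = 10^(ΔL/10).
r₂ = 5.0·10^((78.2−57.6)/10) = 5.0·10^(20.6/10) = 574.08 m.

574.1 m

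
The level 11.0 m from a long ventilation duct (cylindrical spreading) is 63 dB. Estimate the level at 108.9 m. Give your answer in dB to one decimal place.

Cylindrical spreading from a line source gives a 10·log₁₀(r₂/r₁) drop.
L₂ = 63 − 10·log₁₀(108.9/11.0) = 63 − 9.956 = 53.04 dB.

53.0 dB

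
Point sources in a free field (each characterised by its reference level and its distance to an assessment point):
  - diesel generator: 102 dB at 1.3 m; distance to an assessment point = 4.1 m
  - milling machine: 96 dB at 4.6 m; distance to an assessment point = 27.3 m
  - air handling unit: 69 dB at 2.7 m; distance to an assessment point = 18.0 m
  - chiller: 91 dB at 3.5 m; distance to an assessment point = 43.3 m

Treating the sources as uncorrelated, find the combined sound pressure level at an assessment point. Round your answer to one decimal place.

Apply inverse-square spreading to bring every level to the receiver, then sum 10^(L/10).
diesel generator: 102 − 20·log₁₀(4.1/1.3) = 102 − 9.98 = 92.02 dB.
milling machine: 96 − 20·log₁₀(27.3/4.6) = 96 − 15.47 = 80.53 dB.
air handling unit: 69 − 20·log₁₀(18.0/2.7) = 69 − 16.48 = 52.52 dB.
chiller: 91 − 20·log₁₀(43.3/3.5) = 91 − 21.85 = 69.15 dB.
Σ 10^(L/10) = 1.715e+09 → L_total = 10·log₁₀(1.715e+09) = 92.34 dB.

92.3 dB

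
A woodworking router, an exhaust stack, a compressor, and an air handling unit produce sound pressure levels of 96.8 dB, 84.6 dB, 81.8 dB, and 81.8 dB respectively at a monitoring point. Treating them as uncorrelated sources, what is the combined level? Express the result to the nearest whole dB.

97 dB

For uncorrelated sources the intensities add, so convert each level to linear form, sum, and take 10·log₁₀ of the total.
Σ 10^(L/10) = 10^(96.8/10) + 10^(84.6/10) + 10^(81.8/10) + 10^(81.8/10) = 5.377e+09.
L_total = 10·log₁₀(5.377e+09) = 97.31 dB.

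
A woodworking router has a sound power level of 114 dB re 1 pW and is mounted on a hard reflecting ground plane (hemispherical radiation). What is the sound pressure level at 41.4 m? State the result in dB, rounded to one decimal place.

73.7 dB

The power spreads over a hemisphere of area 2π·r², so L_p = L_w − 10·log₁₀(2π·r²).
2π·r² = 1.077e+04 m², 10·log₁₀ of that is 40.322 dB.
L_p = 114 − 40.322 = 73.68 dB.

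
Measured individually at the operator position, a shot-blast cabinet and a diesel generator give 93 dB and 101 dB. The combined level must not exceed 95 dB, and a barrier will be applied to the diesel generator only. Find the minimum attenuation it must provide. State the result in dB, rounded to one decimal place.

Fixed contribution from the other source: Σ 10^(L/10) = 10^(93/10) = 1.995e+09 (93.00 dB).
To meet 95 dB overall, the treated diesel generator may contribute at most 10^(95/10) − 1.995e+09 = 1.167e+09, i.e. 90.67 dB.
So the diesel generator must be reduced from 101 to 90.67 dB: IL = 10.33 dB.

10.3 dB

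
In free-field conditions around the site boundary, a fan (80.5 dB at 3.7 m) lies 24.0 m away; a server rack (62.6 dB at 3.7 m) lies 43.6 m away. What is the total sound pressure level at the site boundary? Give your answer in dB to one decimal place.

Apply inverse-square spreading to bring every level to the receiver, then sum 10^(L/10).
fan: 80.5 − 20·log₁₀(24.0/3.7) = 80.5 − 16.24 = 64.26 dB.
server rack: 62.6 − 20·log₁₀(43.6/3.7) = 62.6 − 21.43 = 41.17 dB.
Σ 10^(L/10) = 2.680e+06 → L_total = 10·log₁₀(2.680e+06) = 64.28 dB.

64.3 dB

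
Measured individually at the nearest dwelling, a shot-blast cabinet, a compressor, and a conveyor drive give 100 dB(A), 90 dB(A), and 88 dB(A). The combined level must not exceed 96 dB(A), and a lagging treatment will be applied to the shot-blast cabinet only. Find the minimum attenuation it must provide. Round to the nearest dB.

Everything except the shot-blast cabinet sums to 10^(90/10) + 10^(88/10) = 1.631e+09 in linear terms, 92.12 dB(A).
The limit corresponds to 10^(96/10) = 3.981e+09; subtracting the fixed part leaves 2.350e+09 for the shot-blast cabinet, i.e. 93.71 dB(A).
So the shot-blast cabinet must be reduced from 100 to 93.71 dB(A): IL = 6.29 dB.

6 dB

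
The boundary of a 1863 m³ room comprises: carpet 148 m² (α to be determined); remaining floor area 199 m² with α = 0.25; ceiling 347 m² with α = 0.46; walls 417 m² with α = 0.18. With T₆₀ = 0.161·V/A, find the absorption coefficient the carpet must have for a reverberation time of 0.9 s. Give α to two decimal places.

A = 0.161·V/T₆₀ = 0.161·1863/0.9 = 333.27 m² sabins.
Absorption from the other surfaces = 199·0.25 + 347·0.46 + 417·0.18 = 284.43 m², so the carpet must supply 48.84 m² over 148 m².
α = 48.84/148 = 0.330.

0.33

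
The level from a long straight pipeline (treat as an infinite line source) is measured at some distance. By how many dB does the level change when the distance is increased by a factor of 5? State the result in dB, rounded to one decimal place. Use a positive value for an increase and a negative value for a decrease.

-7.0 dB

A line source loses 3 dB per doubling of distance; generally ΔL = −10·log₁₀(r₂/r₁).
ΔL = −10·log₁₀(5) = -6.99 dB.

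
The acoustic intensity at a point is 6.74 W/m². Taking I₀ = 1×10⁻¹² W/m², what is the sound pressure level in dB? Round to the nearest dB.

Dividing by I₀ shifts the exponent by 12: I/I₀ = 6.74×10^12.
L = 10·(0.8287 + 12) = 128.29 dB.

128 dB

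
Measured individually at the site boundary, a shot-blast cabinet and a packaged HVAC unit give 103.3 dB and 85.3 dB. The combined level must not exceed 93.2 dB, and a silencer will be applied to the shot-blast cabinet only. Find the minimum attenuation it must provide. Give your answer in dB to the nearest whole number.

Everything except the shot-blast cabinet sums to 10^(85.3/10) = 3.388e+08 in linear terms, 85.30 dB.
The limit corresponds to 10^(93.2/10) = 2.089e+09; subtracting the fixed part leaves 1.750e+09 for the shot-blast cabinet, i.e. 92.43 dB.
Required insertion loss = 103.3 − 92.43 = 10.87 dB.

11 dB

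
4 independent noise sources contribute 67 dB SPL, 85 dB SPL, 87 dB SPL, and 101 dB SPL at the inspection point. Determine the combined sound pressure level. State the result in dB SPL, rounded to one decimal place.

101.3 dB SPL

Incoherent sources combine by intensity addition: L_total = 10·log₁₀(Σ 10^(L_i/10)).
Σ 10^(L/10) = 10^(67/10) + 10^(85/10) + 10^(87/10) + 10^(101/10) = 1.341e+10.
L_total = 10·log₁₀(1.341e+10) = 101.27 dB SPL.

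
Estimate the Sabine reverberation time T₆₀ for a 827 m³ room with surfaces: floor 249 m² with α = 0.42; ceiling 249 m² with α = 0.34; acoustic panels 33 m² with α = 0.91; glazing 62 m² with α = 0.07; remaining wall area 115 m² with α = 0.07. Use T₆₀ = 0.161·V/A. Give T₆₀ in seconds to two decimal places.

0.57 s

Summing Sᵢαᵢ: 249·0.42 + 249·0.34 + 33·0.91 + 62·0.07 + 115·0.07 = 231.66 m².
T₆₀ = 0.161 × 827 / 231.66 = 0.575 s.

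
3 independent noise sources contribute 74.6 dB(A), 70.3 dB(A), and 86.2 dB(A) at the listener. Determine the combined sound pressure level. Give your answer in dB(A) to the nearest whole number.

87 dB(A)

Incoherent sources combine by intensity addition: L_total = 10·log₁₀(Σ 10^(L_i/10)).
Σ 10^(L/10) = 10^(74.6/10) + 10^(70.3/10) + 10^(86.2/10) = 4.564e+08.
L_total = 10·log₁₀(4.564e+08) = 86.59 dB(A).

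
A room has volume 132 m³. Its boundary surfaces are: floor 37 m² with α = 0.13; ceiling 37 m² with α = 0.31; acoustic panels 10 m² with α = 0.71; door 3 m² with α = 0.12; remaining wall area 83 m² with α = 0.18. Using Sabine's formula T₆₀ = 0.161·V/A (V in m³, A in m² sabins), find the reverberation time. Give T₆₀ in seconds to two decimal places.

A = Σ Sᵢαᵢ = 37·0.13 + 37·0.31 + 10·0.71 + 3·0.12 + 83·0.18 = 38.68 m².
T₆₀ = 0.161·V/A = 0.161·132/38.68 = 0.549 s.

0.55 s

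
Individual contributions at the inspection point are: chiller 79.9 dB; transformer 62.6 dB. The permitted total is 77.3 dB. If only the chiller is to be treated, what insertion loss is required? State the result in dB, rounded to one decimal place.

2.7 dB

Fixed contribution from the other source: Σ 10^(L/10) = 10^(62.6/10) = 1.820e+06 (62.60 dB).
The limit corresponds to 10^(77.3/10) = 5.370e+07; subtracting the fixed part leaves 5.188e+07 for the chiller, i.e. 77.15 dB.
Required insertion loss = 79.9 − 77.15 = 2.75 dB.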